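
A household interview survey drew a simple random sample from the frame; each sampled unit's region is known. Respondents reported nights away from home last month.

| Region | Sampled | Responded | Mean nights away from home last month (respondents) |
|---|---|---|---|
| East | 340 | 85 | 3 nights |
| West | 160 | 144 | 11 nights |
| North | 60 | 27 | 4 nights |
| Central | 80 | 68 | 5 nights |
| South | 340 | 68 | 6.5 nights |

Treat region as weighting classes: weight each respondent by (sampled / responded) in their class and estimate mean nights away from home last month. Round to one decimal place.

5.7

Class response rates: East 85/340 = 25%, West 144/160 = 90%, North 27/60 = 45%, Central 68/80 = 85%, South 68/340 = 20%.
Inverse-response-rate weighting restores each class to its sampled count, so class totals weight by n_sampled:
  East: 340 × 3 = 1020
  West: 160 × 11 = 1760
  North: 60 × 4 = 240
  Central: 80 × 5 = 400
  South: 340 × 6.5 = 2210
Adjusted estimate = 5630 / 980 = 5.7449 → 5.7.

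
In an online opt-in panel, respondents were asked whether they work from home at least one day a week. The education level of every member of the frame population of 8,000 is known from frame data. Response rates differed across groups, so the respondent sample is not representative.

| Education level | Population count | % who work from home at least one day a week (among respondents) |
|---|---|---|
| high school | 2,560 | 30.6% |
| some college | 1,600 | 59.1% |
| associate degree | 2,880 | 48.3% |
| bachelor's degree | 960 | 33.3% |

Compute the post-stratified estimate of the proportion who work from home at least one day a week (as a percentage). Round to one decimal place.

Each cell contributes population-share × respondent value:
  high school: (2,560/8,000) × 30.6 = 9.792
  some college: (1,600/8,000) × 59.1 = 11.82
  associate degree: (2,880/8,000) × 48.3 = 17.388
  bachelor's degree: (960/8,000) × 33.3 = 3.996
Post-stratified estimate = 42.996 → 43.0%.

43.0%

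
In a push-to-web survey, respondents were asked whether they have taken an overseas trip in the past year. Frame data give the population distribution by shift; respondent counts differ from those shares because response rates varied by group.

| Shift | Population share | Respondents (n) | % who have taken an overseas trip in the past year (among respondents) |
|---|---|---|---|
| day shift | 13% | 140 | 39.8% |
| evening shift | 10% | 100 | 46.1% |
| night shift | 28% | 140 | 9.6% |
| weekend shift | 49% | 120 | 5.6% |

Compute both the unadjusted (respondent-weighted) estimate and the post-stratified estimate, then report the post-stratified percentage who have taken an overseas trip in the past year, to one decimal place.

15.2%

Naive respondent-only estimate (weights = respondent counts):
  (140/500)×39.8 + (100/500)×46.1 + (140/500)×9.6 + (120/500)×5.6 = 24.396%
Reweighting by population shift shares:
  0.13×39.8 + 0.1×46.1 + 0.28×9.6 + 0.49×5.6 = 15.216%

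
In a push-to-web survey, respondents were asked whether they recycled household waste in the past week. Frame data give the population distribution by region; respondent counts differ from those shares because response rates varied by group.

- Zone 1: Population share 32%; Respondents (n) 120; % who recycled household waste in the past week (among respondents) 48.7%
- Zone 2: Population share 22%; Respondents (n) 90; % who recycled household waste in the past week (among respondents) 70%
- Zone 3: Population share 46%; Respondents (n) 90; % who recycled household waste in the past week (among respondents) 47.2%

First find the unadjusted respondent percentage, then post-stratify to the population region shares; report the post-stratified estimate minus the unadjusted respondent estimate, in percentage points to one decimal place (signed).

Unadjusted (pooled respondent) estimate weights by respondent counts:
  (120/300)×48.7 + (90/300)×70 + (90/300)×47.2 = 54.64%
Reweighting by population region shares:
  0.32×48.7 + 0.22×70 + 0.46×47.2 = 52.696%
Difference = 52.696 − 54.64 = -1.944 pp.

-1.9 percentage points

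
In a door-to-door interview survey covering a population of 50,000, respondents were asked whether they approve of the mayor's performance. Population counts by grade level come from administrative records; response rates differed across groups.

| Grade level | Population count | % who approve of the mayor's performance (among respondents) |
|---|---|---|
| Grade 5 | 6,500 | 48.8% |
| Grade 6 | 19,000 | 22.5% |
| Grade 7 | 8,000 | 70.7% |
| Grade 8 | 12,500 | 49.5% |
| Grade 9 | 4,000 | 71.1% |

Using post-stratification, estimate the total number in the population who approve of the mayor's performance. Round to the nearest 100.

Apply each group's respondent rate to its population count:
  Grade 5: 6,500 × 48.8% = 3172
  Grade 6: 19,000 × 22.5% = 4275
  Grade 7: 8,000 × 70.7% = 5656
  Grade 8: 12,500 × 49.5% = 6187.5
  Grade 9: 4,000 × 71.1% = 2844
Estimated total = 22134.5 → 22,100.

22,100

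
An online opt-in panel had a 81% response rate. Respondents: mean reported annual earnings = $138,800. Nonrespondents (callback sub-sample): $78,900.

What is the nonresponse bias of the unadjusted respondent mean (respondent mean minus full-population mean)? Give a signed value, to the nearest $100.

+$11,400

Nonresponse fraction = 1 − 0.81 = 0.19.
Bias = (nonresponse fraction) × (respondent mean − nonrespondent mean)
     = 0.19 × (138,800 − 78,900) = 0.19 × 59,900 = 11,381.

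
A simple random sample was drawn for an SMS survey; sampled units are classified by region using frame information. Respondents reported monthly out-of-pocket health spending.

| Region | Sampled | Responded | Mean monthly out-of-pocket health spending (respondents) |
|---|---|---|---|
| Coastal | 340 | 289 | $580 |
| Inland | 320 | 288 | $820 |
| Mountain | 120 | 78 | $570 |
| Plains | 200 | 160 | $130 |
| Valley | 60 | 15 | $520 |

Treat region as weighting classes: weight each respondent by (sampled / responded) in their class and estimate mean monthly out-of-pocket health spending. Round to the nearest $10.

Class response rates: Coastal 289/340 = 85%, Inland 288/320 = 90%, Mountain 78/120 = 65%, Plains 160/200 = 80%, Valley 15/60 = 25%.
Inverse-response-rate weighting restores each class to its sampled count, so class totals weight by n_sampled:
  Coastal: 340 × 580 = 197,200
  Inland: 320 × 820 = 262,400
  Mountain: 120 × 570 = 68,400
  Plains: 200 × 130 = 26,000
  Valley: 60 × 520 = 31,200
Adjusted estimate = 585,200 / 1,040 = 562.692 → $560.

$560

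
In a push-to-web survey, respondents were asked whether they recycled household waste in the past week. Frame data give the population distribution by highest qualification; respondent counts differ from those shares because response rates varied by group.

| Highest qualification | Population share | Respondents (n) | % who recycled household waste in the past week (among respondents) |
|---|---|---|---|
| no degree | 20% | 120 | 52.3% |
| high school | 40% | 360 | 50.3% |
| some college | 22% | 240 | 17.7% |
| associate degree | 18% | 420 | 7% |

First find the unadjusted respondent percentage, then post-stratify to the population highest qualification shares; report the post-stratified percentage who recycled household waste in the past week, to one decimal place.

Unadjusted (pooled respondent) estimate weights by respondent counts:
  (120/1140)×52.3 + (360/1140)×50.3 + (240/1140)×17.7 + (420/1140)×7 = 27.6947%
Post-stratifying to population shares instead:
  0.2×52.3 + 0.4×50.3 + 0.22×17.7 + 0.18×7 = 35.734%

35.7%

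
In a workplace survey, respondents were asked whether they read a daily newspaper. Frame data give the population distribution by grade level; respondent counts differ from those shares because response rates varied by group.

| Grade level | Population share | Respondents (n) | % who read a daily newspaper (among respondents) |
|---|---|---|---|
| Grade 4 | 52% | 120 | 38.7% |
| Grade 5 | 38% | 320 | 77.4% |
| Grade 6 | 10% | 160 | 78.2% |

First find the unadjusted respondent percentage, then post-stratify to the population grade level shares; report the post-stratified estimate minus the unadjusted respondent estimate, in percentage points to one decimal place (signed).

Naive respondent-only estimate (weights = respondent counts):
  (120/600)×38.7 + (320/600)×77.4 + (160/600)×78.2 = 69.8733%
Reweighting by population grade level shares:
  0.52×38.7 + 0.38×77.4 + 0.1×78.2 = 57.356%
Difference = 57.356 − 69.8733 = -12.5173 pp.

-12.5 percentage points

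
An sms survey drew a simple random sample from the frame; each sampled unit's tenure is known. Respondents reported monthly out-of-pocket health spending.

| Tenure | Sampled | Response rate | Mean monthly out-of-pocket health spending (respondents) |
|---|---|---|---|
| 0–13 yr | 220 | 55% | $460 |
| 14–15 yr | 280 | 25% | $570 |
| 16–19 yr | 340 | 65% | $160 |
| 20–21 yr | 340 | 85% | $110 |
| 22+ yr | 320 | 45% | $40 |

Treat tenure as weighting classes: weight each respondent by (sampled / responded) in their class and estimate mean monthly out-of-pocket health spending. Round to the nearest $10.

With weight = n_sampled/n_responded per class, the weighted class total is n_sampled:
  0–13 yr: 220 × 460 = 101,200
  14–15 yr: 280 × 570 = 159,600
  16–19 yr: 340 × 160 = 54,400
  20–21 yr: 340 × 110 = 37,400
  22+ yr: 320 × 40 = 12,800
Adjusted estimate = 365,400 / 1,500 = 243.6 → $240.

$240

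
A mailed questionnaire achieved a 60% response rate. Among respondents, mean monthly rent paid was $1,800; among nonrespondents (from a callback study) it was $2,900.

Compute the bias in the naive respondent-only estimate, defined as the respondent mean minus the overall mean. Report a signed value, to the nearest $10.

-$440

Nonresponse fraction = 1 − 0.6 = 0.4.
Bias = (nonresponse fraction) × (respondent mean − nonrespondent mean)
     = 0.4 × (1800 − 2900) = 0.4 × -1100 = -440.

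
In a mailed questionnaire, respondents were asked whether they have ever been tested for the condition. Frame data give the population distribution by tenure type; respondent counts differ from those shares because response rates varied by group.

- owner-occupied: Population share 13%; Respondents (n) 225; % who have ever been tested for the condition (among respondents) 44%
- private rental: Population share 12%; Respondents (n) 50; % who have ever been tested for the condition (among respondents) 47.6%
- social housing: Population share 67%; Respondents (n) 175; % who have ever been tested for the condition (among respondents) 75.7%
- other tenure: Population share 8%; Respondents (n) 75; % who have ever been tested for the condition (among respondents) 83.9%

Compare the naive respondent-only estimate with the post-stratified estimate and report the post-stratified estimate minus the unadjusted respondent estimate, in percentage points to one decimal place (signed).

+8.3 percentage points

Unadjusted (pooled respondent) estimate weights by respondent counts:
  (225/525)×44 + (50/525)×47.6 + (175/525)×75.7 + (75/525)×83.9 = 60.6095%
Post-stratifying to population shares instead:
  0.13×44 + 0.12×47.6 + 0.67×75.7 + 0.08×83.9 = 68.863%
Difference = 68.863 − 60.6095 = 8.2535 pp.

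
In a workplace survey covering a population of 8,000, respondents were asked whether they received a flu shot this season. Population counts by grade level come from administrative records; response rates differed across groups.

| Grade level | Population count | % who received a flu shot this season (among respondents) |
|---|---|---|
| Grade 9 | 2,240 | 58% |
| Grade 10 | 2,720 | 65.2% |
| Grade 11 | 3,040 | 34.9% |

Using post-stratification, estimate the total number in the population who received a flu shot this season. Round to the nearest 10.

Apply each group's respondent rate to its population count:
  Grade 9: 2,240 × 58% = 1299.2
  Grade 10: 2,720 × 65.2% = 1773.44
  Grade 11: 3,040 × 34.9% = 1060.96
Estimated total = 4133.6 → 4,130.

4,130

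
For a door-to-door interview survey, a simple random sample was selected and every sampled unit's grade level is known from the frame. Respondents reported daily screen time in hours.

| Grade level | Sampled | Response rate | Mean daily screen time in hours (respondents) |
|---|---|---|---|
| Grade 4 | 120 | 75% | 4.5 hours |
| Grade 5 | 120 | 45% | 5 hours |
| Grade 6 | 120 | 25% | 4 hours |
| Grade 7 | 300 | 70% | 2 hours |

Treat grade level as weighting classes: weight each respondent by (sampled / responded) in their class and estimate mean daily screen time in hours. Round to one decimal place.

Weighting each respondent by the inverse class response rate inflates each class back to its sampled size, so the class weight is n_sampled:
  Grade 4: 120 × 4.5 = 540
  Grade 5: 120 × 5 = 600
  Grade 6: 120 × 4 = 480
  Grade 7: 300 × 2 = 600
Adjusted estimate = 2220 / 660 = 3.36364 → 3.4.

3.4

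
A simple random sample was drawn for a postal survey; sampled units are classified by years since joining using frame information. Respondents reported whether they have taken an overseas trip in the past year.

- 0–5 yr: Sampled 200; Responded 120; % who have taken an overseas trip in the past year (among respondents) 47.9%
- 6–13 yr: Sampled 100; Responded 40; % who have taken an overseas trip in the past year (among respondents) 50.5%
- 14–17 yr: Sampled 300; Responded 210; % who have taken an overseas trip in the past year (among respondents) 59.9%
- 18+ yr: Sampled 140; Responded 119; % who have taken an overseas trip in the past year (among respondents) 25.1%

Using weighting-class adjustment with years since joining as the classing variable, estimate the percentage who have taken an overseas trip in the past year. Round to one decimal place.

Class response rates: 0–5 yr 120/200 = 60%, 6–13 yr 40/100 = 40%, 14–17 yr 210/300 = 70%, 18+ yr 119/140 = 85%.
Inverse-response-rate weighting restores each class to its sampled count, so class totals weight by n_sampled:
  0–5 yr: 200 × 47.9 = 9580
  6–13 yr: 100 × 50.5 = 5050
  14–17 yr: 300 × 59.9 = 17,970
  18+ yr: 140 × 25.1 = 3514
Adjusted estimate = 36,114 / 740 = 48.8027 → 48.8%.

48.8%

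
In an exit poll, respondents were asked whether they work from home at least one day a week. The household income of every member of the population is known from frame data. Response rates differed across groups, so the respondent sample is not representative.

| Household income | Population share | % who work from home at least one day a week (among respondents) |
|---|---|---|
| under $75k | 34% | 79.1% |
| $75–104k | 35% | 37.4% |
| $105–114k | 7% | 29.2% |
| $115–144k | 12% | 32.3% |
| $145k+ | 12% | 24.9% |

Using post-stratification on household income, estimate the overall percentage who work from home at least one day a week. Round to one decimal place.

48.9%

Each cell contributes population-share × respondent value:
  under $75k: 0.34 × 79.1 = 26.894
  $75–104k: 0.35 × 37.4 = 13.09
  $105–114k: 0.07 × 29.2 = 2.044
  $115–144k: 0.12 × 32.3 = 3.876
  $145k+: 0.12 × 24.9 = 2.988
Post-stratified estimate = 48.892 → 48.9%.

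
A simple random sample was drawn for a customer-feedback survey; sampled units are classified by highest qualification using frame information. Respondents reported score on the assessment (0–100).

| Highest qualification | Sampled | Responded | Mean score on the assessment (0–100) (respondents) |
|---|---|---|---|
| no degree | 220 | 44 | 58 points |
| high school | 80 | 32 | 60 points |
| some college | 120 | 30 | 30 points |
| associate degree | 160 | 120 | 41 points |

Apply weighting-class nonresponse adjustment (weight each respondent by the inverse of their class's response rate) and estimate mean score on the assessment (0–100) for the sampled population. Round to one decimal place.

47.8

Class response rates: no degree 44/220 = 20%, high school 32/80 = 40%, some college 30/120 = 25%, associate degree 120/160 = 75%.
Weighting each respondent by the inverse class response rate inflates each class back to its sampled size, so the class weight is n_sampled:
  no degree: 220 × 58 = 12,760
  high school: 80 × 60 = 4800
  some college: 120 × 30 = 3600
  associate degree: 160 × 41 = 6560
Adjusted estimate = 27,720 / 580 = 47.7931 → 47.8.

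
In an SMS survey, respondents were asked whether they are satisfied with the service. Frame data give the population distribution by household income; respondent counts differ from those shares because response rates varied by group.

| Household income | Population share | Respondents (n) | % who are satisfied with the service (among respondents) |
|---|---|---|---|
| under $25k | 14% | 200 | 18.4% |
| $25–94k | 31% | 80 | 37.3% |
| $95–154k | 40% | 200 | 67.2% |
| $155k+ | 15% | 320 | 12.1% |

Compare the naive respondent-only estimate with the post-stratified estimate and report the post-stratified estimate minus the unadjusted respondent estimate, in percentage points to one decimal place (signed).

+12.9 percentage points

Naive respondent-only estimate (weights = respondent counts):
  (200/800)×18.4 + (80/800)×37.3 + (200/800)×67.2 + (320/800)×12.1 = 29.97%
Post-stratifying to population shares instead:
  0.14×18.4 + 0.31×37.3 + 0.4×67.2 + 0.15×12.1 = 42.834%
Difference = 42.834 − 29.97 = 12.864 pp.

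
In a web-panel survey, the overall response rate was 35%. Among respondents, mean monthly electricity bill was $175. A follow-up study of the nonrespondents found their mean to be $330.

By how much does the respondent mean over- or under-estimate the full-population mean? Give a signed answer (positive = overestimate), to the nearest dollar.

Nonresponse fraction = 1 − 0.35 = 0.65.
Bias = (nonresponse fraction) × (respondent mean − nonrespondent mean)
     = 0.65 × (175 − 330) = 0.65 × -155 = -100.75.

-$101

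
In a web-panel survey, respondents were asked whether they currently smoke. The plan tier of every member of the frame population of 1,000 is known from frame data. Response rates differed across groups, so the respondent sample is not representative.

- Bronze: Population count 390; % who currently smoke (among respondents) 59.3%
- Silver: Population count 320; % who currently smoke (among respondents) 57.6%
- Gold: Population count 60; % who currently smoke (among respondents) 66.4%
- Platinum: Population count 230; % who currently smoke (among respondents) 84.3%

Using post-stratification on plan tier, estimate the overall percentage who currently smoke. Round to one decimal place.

Each cell contributes population-share × respondent value:
  Bronze: (390/1,000) × 59.3 = 23.127
  Silver: (320/1,000) × 57.6 = 18.432
  Gold: (60/1,000) × 66.4 = 3.984
  Platinum: (230/1,000) × 84.3 = 19.389
Post-stratified estimate = 64.932 → 64.9%.

64.9%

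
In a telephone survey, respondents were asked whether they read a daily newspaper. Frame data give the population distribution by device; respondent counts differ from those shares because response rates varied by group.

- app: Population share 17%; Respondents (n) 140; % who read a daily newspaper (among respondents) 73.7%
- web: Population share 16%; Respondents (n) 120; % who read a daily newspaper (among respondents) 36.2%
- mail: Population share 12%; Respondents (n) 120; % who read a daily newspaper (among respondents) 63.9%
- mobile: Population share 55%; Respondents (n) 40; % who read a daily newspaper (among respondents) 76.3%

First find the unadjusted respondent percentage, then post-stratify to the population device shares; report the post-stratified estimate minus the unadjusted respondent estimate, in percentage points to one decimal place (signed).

Without adjustment, the pooled respondent share is:
  (140/420)×73.7 + (120/420)×36.2 + (120/420)×63.9 + (40/420)×76.3 = 60.4333%
Reweighting by population device shares:
  0.17×73.7 + 0.16×36.2 + 0.12×63.9 + 0.55×76.3 = 67.954%
Difference = 67.954 − 60.4333 = 7.5207 pp.

+7.5 percentage points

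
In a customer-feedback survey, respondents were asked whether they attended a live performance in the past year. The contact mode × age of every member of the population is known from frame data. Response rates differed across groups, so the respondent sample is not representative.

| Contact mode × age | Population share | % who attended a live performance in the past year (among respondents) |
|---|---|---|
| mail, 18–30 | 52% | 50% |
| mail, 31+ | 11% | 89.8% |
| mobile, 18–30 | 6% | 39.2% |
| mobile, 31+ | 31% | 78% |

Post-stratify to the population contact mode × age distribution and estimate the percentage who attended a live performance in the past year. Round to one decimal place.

Each cell contributes population-share × respondent value:
  mail, 18–30: 0.52 × 50 = 26
  mail, 31+: 0.11 × 89.8 = 9.878
  mobile, 18–30: 0.06 × 39.2 = 2.352
  mobile, 31+: 0.31 × 78 = 24.18
Post-stratified estimate = 62.41 → 62.4%.

62.4%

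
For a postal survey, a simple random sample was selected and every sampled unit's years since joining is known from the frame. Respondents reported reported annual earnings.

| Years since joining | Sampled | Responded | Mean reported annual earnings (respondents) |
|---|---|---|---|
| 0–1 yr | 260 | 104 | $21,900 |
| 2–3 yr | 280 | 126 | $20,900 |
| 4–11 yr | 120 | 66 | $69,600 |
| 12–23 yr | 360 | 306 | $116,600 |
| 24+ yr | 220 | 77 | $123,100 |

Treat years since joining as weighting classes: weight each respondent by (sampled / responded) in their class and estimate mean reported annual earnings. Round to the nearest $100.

$71,700

Class response rates: 0–1 yr 104/260 = 40%, 2–3 yr 126/280 = 45%, 4–11 yr 66/120 = 55%, 12–23 yr 306/360 = 85%, 24+ yr 77/220 = 35%.
Each respondent's weight = sampled/responded in their class; summing within a class gives n_sampled, so:
  0–1 yr: 260 × 21,900 = 5,694,000
  2–3 yr: 280 × 20,900 = 5,852,000
  4–11 yr: 120 × 69,600 = 8,352,000
  12–23 yr: 360 × 116,600 = 41,976,000
  24+ yr: 220 × 123,100 = 27,082,000
Adjusted estimate = 88,956,000 / 1,240 = 71738.7 → $71,700.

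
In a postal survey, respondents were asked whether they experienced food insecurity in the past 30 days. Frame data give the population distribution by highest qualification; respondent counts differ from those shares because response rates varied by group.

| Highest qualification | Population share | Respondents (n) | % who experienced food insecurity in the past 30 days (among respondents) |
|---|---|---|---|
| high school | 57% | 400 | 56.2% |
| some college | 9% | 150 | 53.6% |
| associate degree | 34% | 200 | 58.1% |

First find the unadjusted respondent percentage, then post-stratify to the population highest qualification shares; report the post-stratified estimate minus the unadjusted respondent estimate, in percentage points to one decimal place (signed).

Without adjustment, the pooled respondent share is:
  (400/750)×56.2 + (150/750)×53.6 + (200/750)×58.1 = 56.1867%
Post-stratifying to population shares instead:
  0.57×56.2 + 0.09×53.6 + 0.34×58.1 = 56.612%
Difference = 56.612 − 56.1867 = 0.4253 pp.

+0.4 percentage points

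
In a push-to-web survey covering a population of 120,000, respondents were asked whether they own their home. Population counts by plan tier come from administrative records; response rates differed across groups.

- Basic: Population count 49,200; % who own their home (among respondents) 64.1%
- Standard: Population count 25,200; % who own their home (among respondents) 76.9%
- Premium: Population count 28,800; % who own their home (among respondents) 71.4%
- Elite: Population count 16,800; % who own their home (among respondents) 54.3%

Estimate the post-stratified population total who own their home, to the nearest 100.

Estimated count per cell = population count × respondent percentage:
  Basic: 49,200 × 64.1% = 31537.2
  Standard: 25,200 × 76.9% = 19378.8
  Premium: 28,800 × 71.4% = 20563.2
  Elite: 16,800 × 54.3% = 9122.4
Estimated total = 80601.6 → 80,600.

80,600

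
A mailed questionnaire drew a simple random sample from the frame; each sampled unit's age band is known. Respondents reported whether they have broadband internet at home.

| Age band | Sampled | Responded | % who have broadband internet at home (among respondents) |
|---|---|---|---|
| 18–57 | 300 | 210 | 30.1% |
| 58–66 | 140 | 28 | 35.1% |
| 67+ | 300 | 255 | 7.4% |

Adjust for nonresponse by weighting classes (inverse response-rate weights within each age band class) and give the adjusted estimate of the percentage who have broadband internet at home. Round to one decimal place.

Response rates by class: 18–57 210/300 = 70%, 58–66 28/140 = 20%, 67+ 255/300 = 85%.
Weighting each respondent by the inverse class response rate inflates each class back to its sampled size, so the class weight is n_sampled:
  18–57: 300 × 30.1 = 9030
  58–66: 140 × 35.1 = 4914
  67+: 300 × 7.4 = 2220
Adjusted estimate = 16,164 / 740 = 21.8432 → 21.8%.

21.8%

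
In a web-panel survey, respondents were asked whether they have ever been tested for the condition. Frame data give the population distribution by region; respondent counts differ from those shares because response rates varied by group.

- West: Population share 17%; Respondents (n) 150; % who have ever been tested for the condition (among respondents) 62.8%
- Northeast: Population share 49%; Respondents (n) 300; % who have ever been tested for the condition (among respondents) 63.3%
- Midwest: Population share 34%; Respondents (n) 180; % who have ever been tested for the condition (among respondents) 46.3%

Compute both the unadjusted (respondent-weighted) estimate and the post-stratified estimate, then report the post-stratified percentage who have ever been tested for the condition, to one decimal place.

Naive respondent-only estimate (weights = respondent counts):
  (150/630)×62.8 + (300/630)×63.3 + (180/630)×46.3 = 58.3238%
Post-stratified estimate weights by population shares:
  0.17×62.8 + 0.49×63.3 + 0.34×46.3 = 57.435%

57.4%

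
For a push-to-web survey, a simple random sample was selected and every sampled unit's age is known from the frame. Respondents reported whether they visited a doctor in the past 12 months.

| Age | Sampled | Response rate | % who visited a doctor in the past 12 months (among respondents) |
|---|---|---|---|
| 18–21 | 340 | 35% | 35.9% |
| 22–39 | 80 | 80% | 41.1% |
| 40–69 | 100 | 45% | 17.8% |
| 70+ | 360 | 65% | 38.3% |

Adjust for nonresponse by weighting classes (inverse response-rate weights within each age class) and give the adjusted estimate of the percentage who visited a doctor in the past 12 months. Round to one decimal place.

35.3%

Each respondent's weight = sampled/responded in their class; summing within a class gives n_sampled, so:
  18–21: 340 × 35.9 = 12,206
  22–39: 80 × 41.1 = 3288
  40–69: 100 × 17.8 = 1780
  70+: 360 × 38.3 = 13788
Adjusted estimate = 31,062 / 880 = 35.2977 → 35.3%.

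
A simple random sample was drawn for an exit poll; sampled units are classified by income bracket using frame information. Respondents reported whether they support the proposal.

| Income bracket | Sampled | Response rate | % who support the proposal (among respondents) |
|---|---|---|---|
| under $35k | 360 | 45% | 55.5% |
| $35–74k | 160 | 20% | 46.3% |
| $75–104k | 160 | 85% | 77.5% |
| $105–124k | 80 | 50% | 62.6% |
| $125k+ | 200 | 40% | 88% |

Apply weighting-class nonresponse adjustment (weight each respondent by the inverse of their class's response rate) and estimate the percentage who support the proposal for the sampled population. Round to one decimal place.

Each respondent's weight = sampled/responded in their class; summing within a class gives n_sampled, so:
  under $35k: 360 × 55.5 = 19,980
  $35–74k: 160 × 46.3 = 7408
  $75–104k: 160 × 77.5 = 12,400
  $105–124k: 80 × 62.6 = 5008
  $125k+: 200 × 88 = 17,600
Adjusted estimate = 62,396 / 960 = 64.9958 → 65.0%.

65.0%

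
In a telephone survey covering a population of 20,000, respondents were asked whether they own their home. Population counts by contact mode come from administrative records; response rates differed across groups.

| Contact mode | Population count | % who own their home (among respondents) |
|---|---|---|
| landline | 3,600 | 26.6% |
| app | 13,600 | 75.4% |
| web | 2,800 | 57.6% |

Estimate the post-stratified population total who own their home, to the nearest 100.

12,800

Each cell contributes its population count × the respondent rate:
  landline: 3,600 × 26.6% = 957.6
  app: 13,600 × 75.4% = 10254.4
  web: 2,800 × 57.6% = 1612.8
Estimated total = 12824.8 → 12,800.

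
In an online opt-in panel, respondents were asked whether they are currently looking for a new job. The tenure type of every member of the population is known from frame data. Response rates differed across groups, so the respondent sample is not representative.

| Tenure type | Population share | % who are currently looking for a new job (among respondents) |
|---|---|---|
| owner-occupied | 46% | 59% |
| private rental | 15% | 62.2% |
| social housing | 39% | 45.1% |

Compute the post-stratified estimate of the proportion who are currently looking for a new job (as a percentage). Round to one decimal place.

Reweight to the known tenure type distribution:
  owner-occupied: 0.46 × 59 = 27.14
  private rental: 0.15 × 62.2 = 9.33
  social housing: 0.39 × 45.1 = 17.589
Post-stratified estimate = 54.059 → 54.1%.

54.1%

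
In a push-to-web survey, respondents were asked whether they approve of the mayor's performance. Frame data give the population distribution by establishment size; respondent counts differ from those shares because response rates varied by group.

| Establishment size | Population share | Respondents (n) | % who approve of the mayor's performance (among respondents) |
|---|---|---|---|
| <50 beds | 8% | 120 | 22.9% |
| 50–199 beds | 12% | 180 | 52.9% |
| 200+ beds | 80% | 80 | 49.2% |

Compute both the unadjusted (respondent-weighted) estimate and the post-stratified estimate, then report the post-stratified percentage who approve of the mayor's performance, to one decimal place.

Without adjustment, the pooled respondent share is:
  (120/380)×22.9 + (180/380)×52.9 + (80/380)×49.2 = 42.6474%
Post-stratifying to population shares instead:
  0.08×22.9 + 0.12×52.9 + 0.8×49.2 = 47.54%

47.5%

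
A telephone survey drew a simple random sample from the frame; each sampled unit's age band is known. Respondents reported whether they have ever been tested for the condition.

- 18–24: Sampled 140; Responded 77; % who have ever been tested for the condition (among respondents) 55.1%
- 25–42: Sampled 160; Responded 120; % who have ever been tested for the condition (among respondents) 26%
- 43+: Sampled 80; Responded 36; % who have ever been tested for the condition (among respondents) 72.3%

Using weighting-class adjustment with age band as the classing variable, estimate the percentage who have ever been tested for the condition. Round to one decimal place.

Response rates by class: 18–24 77/140 = 55%, 25–42 120/160 = 75%, 43+ 36/80 = 45%.
Each respondent's weight = sampled/responded in their class; summing within a class gives n_sampled, so:
  18–24: 140 × 55.1 = 7714
  25–42: 160 × 26 = 4160
  43+: 80 × 72.3 = 5784
Adjusted estimate = 17,658 / 380 = 46.4684 → 46.5%.

46.5%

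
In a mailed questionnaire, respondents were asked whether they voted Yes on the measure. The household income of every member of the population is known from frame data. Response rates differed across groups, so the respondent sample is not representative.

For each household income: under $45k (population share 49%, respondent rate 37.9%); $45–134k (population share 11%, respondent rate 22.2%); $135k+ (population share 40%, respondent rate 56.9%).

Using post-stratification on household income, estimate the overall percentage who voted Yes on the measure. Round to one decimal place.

Reweight to the known household income distribution:
  under $45k: 0.49 × 37.9 = 18.571
  $45–134k: 0.11 × 22.2 = 2.442
  $135k+: 0.4 × 56.9 = 22.76
Post-stratified estimate = 43.773 → 43.8%.

43.8%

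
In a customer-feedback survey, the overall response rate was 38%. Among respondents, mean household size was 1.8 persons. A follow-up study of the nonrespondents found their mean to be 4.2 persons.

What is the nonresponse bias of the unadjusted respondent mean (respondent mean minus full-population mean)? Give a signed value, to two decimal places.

-1.49

Nonresponse fraction = 1 − 0.38 = 0.62.
Bias = (nonresponse fraction) × (respondent mean − nonrespondent mean)
     = 0.62 × (1.8 − 4.2) = 0.62 × -2.4 = -1.488.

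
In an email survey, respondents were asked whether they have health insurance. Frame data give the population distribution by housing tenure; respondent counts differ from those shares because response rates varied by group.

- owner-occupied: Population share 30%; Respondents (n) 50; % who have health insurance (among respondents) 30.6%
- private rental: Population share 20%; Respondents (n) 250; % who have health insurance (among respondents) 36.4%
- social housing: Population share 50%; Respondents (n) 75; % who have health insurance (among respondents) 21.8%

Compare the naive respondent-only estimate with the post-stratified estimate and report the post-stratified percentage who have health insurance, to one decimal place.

Naive respondent-only estimate (weights = respondent counts):
  (50/375)×30.6 + (250/375)×36.4 + (75/375)×21.8 = 32.7067%
Post-stratified estimate weights by population shares:
  0.3×30.6 + 0.2×36.4 + 0.5×21.8 = 27.36%

27.4%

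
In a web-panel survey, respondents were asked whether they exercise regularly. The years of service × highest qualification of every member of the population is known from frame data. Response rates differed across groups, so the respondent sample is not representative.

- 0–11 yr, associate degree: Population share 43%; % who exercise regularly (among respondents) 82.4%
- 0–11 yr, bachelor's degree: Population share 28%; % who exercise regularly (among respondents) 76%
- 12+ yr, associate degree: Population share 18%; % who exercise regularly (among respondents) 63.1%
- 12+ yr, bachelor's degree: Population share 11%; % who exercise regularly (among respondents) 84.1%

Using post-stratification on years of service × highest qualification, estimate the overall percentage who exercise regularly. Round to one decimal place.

77.3%

Weight each group's respondent value by its population share:
  0–11 yr, associate degree: 0.43 × 82.4 = 35.432
  0–11 yr, bachelor's degree: 0.28 × 76 = 21.28
  12+ yr, associate degree: 0.18 × 63.1 = 11.358
  12+ yr, bachelor's degree: 0.11 × 84.1 = 9.251
Post-stratified estimate = 77.321 → 77.3%.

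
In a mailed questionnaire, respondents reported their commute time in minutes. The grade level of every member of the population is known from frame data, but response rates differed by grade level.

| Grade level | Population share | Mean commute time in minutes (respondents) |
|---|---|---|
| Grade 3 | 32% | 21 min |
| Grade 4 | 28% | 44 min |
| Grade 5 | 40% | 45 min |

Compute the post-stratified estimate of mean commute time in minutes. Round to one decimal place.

37.0

Reweight to the known grade level distribution:
  Grade 3: 0.32 × 21 = 6.72
  Grade 4: 0.28 × 44 = 12.32
  Grade 5: 0.4 × 45 = 18
Post-stratified estimate = 37.04 → 37.0.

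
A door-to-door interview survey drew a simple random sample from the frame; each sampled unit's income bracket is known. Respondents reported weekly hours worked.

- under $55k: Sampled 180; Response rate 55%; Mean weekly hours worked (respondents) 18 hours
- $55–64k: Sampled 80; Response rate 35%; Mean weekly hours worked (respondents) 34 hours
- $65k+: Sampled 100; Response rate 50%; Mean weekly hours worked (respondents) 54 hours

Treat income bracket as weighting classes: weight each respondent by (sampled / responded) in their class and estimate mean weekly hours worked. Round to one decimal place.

Weighting each respondent by the inverse class response rate inflates each class back to its sampled size, so the class weight is n_sampled:
  under $55k: 180 × 18 = 3240
  $55–64k: 80 × 34 = 2720
  $65k+: 100 × 54 = 5400
Adjusted estimate = 11,360 / 360 = 31.5556 → 31.6.

31.6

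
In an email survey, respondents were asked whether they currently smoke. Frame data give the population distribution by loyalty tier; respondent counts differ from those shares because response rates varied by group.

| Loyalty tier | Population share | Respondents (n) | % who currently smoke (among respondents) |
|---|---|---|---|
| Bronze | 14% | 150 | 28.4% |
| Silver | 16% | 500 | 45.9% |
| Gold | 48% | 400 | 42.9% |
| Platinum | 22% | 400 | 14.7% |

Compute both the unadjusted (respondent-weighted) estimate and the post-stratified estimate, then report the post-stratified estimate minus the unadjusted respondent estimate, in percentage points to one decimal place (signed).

+0.5 percentage points

Without adjustment, the pooled respondent share is:
  (150/1450)×28.4 + (500/1450)×45.9 + (400/1450)×42.9 + (400/1450)×14.7 = 34.6552%
Reweighting by population loyalty tier shares:
  0.14×28.4 + 0.16×45.9 + 0.48×42.9 + 0.22×14.7 = 35.146%
Difference = 35.146 − 34.6552 = 0.4908 pp.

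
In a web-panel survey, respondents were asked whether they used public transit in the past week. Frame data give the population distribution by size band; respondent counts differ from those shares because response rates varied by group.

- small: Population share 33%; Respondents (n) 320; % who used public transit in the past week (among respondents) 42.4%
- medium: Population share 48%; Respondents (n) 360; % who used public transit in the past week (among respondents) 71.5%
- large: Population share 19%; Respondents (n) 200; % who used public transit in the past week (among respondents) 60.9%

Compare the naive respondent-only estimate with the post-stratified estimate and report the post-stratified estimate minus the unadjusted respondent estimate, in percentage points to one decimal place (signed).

Without adjustment, the pooled respondent share is:
  (320/880)×42.4 + (360/880)×71.5 + (200/880)×60.9 = 58.5091%
Post-stratified estimate weights by population shares:
  0.33×42.4 + 0.48×71.5 + 0.19×60.9 = 59.883%
Difference = 59.883 − 58.5091 = 1.3739 pp.

+1.4 percentage points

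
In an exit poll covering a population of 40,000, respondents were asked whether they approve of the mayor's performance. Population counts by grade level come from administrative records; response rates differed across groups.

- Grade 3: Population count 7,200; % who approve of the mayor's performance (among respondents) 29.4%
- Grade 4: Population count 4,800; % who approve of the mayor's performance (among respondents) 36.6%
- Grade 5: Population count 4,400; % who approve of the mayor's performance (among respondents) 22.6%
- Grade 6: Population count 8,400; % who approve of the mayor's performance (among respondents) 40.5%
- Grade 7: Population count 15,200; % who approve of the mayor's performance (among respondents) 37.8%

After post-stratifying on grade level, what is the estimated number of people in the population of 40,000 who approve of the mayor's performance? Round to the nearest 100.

14,000

Estimated count per cell = population count × respondent percentage:
  Grade 3: 7,200 × 29.4% = 2116.8
  Grade 4: 4,800 × 36.6% = 1756.8
  Grade 5: 4,400 × 22.6% = 994.4
  Grade 6: 8,400 × 40.5% = 3402
  Grade 7: 15,200 × 37.8% = 5745.6
Estimated total = 14015.6 → 14,000.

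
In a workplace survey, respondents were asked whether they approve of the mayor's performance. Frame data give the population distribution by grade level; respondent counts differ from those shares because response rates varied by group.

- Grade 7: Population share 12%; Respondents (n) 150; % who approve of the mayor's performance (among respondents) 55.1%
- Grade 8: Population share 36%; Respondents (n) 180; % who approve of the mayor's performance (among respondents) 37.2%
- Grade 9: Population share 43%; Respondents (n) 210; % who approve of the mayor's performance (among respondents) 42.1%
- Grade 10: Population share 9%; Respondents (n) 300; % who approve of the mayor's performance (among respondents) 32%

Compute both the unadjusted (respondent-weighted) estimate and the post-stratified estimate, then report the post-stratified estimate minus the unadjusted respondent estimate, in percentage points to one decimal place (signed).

Naive respondent-only estimate (weights = respondent counts):
  (150/840)×55.1 + (180/840)×37.2 + (210/840)×42.1 + (300/840)×32 = 39.7643%
Post-stratifying to population shares instead:
  0.12×55.1 + 0.36×37.2 + 0.43×42.1 + 0.09×32 = 40.987%
Difference = 40.987 − 39.7643 = 1.2227 pp.

+1.2 percentage points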